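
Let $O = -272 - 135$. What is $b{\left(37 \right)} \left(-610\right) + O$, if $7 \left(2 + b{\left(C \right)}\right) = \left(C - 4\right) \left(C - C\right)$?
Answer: $813$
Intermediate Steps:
$b{\left(C \right)} = -2$ ($b{\left(C \right)} = -2 + \frac{\left(C - 4\right) \left(C - C\right)}{7} = -2 + \frac{\left(-4 + C\right) 0}{7} = -2 + \frac{1}{7} \cdot 0 = -2 + 0 = -2$)
$O = -407$ ($O = -272 - 135 = -407$)
$b{\left(37 \right)} \left(-610\right) + O = \left(-2\right) \left(-610\right) - 407 = 1220 - 407 = 813$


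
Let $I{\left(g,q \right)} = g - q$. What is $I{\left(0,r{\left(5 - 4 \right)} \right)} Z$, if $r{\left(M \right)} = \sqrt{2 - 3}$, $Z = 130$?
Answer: $- 130 i \approx - 130.0 i$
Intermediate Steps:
$r{\left(M \right)} = i$ ($r{\left(M \right)} = \sqrt{-1} = i$)
$I{\left(0,r{\left(5 - 4 \right)} \right)} Z = \left(0 - i\right) 130 = - i 130 = - 130 i$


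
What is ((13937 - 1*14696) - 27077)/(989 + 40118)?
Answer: -27836/41107 ≈ -0.67716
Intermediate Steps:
((13937 - 1*14696) - 27077)/(989 + 40118) = ((13937 - 14696) - 27077)/41107 = (-759 - 27077)*(1/41107) = -27836*1/41107 = -27836/41107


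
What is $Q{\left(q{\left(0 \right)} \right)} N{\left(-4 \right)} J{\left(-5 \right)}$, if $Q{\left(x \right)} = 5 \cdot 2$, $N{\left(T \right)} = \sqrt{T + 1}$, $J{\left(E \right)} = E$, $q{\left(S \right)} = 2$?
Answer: $- 50 i \sqrt{3} \approx - 86.603 i$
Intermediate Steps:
$N{\left(T \right)} = \sqrt{1 + T}$
$Q{\left(x \right)} = 10$
$Q{\left(q{\left(0 \right)} \right)} N{\left(-4 \right)} J{\left(-5 \right)} = 10 \sqrt{1 - 4} \left(-5\right) = 10 \sqrt{-3} \left(-5\right) = 10 i \sqrt{3} \left(-5\right) = - 50 i \sqrt{3}$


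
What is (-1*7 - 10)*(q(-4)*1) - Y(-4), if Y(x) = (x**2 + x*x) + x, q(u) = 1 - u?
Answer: -113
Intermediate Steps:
Y(x) = x + 2*x**2 (Y(x) = (x**2 + x**2) + x = 2*x**2 + x = x + 2*x**2)
(-1*7 - 10)*(q(-4)*1) - Y(-4) = (-1*7 - 10)*((1 - 1*(-4))*1) - (-4)*(1 + 2*(-4)) = (-7 - 10)*((1 + 4)*1) - (-4)*(1 - 8) = -85 - (-4)*(-7) = -17*5 - 1*28 = -85 - 28 = -113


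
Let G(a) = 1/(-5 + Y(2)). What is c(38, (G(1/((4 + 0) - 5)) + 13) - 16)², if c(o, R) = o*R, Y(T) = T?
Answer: 144400/9 ≈ 16044.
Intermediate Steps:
G(a) = -⅓ (G(a) = 1/(-5 + 2) = 1/(-3) = -⅓)
c(o, R) = R*o
c(38, (G(1/((4 + 0) - 5)) + 13) - 16)² = (((-⅓ + 13) - 16)*38)² = ((38/3 - 16)*38)² = (-10/3*38)² = (-380/3)² = 144400/9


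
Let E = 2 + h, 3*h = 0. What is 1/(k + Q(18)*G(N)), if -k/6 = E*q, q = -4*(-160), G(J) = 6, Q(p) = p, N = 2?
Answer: -1/7572 ≈ -0.00013207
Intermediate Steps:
h = 0 (h = (1/3)*0 = 0)
E = 2 (E = 2 + 0 = 2)
q = 640
k = -7680 (k = -12*640 = -6*1280 = -7680)
1/(k + Q(18)*G(N)) = 1/(-7680 + 18*6) = 1/(-7680 + 108) = 1/(-7572) = -1/7572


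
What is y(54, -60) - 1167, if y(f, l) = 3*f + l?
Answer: -1065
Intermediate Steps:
y(f, l) = l + 3*f
y(54, -60) - 1167 = (-60 + 3*54) - 1167 = (-60 + 162) - 1167 = 102 - 1167 = -1065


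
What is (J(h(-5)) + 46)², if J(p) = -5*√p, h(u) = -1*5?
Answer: 1991 - 460*I*√5 ≈ 1991.0 - 1028.6*I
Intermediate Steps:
h(u) = -5
(J(h(-5)) + 46)² = (-5*I*√5 + 46)² = (46 - 5*I*√5)²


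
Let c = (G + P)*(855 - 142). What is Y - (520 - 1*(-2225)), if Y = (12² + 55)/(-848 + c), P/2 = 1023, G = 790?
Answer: -5548248701/2021220 ≈ -2745.0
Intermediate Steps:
P = 2046 (P = 2*1023 = 2046)
c = 2022068 (c = (790 + 2046)*(855 - 142) = 2836*713 = 2022068)
Y = 199/2021220 (Y = (12² + 55)/(-848 + 2022068) = (144 + 55)/2021220 = 199*(1/2021220) = 199/2021220 ≈ 9.8455e-5)
Y - (520 - 1*(-2225)) = 199/2021220 - (520 - 1*(-2225)) = 199/2021220 - (520 + 2225) = 199/2021220 - 1*2745 = 199/2021220 - 2745 = -5548248701/2021220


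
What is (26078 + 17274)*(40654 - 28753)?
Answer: 515932152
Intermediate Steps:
(26078 + 17274)*(40654 - 28753) = 43352*11901 = 515932152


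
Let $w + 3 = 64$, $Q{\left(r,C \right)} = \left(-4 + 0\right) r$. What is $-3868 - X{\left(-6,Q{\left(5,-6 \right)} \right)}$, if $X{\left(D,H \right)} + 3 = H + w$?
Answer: $-3906$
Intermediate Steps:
$Q{\left(r,C \right)} = - 4 r$
$w = 61$ ($w = -3 + 64 = 61$)
$X{\left(D,H \right)} = 58 + H$ ($X{\left(D,H \right)} = -3 + \left(H + 61\right) = -3 + \left(61 + H\right) = 58 + H$)
$-3868 - X{\left(-6,Q{\left(5,-6 \right)} \right)} = -3868 - \left(58 - 20\right) = -3868 - 38 = -3906$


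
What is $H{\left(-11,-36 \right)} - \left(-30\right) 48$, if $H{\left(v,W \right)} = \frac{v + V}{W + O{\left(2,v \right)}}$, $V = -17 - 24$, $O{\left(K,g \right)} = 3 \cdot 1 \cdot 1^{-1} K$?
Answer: $\frac{21626}{15} \approx 1441.7$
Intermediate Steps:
$O{\left(K,g \right)} = 3 K$ ($O{\left(K,g \right)} = 3 \cdot 1 \cdot 1 K = 3 \cdot 1 K = 3 K$)
$V = -41$ ($V = -17 - 24 = -41$)
$H{\left(v,W \right)} = \frac{-41 + v}{6 + W}$ ($H{\left(v,W \right)} = \frac{v - 41}{W + 3 \cdot 2} = \frac{-41 + v}{W + 6} = \frac{-41 + v}{6 + W}$)
$H{\left(-11,-36 \right)} - \left(-30\right) 48 = \frac{-41 - 11}{6 - 36} - \left(-30\right) 48 = \frac{1}{-30} \left(-52\right) - -1440 = \left(- \frac{1}{30}\right) \left(-52\right) + 1440 = \frac{26}{15} + 1440 = \frac{21626}{15}$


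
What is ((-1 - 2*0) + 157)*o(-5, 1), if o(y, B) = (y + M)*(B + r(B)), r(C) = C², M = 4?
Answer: -312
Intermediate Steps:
o(y, B) = (4 + y)*(B + B²) (o(y, B) = (y + 4)*(B + B²) = (4 + y)*(B + B²))
((-1 - 2*0) + 157)*o(-5, 1) = ((-1 - 2*0) + 157)*(1*(4 - 5 + 4*1 + 1*(-5))) = ((-1 + 0) + 157)*(1*(4 - 5 + 4 - 5)) = (-1 + 157)*(1*(-2)) = 156*(-2) = -312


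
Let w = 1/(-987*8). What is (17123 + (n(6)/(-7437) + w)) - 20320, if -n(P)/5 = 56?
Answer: -20859310589/6524728 ≈ -3197.0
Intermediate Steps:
n(P) = -280 (n(P) = -5*56 = -280)
w = -1/7896 (w = 1/(-7896) = -1/7896 ≈ -0.00012665)
(17123 + (n(6)/(-7437) + w)) - 20320 = (17123 + (-280/(-7437) - 1/7896)) - 20320 = (17123 + (-280*(-1/7437) - 1/7896)) - 20320 = (17123 + (280/7437 - 1/7896)) - 20320 = (17123 + 244827/6524728) - 20320 = 111723162371/6524728 - 20320 = -20859310589/6524728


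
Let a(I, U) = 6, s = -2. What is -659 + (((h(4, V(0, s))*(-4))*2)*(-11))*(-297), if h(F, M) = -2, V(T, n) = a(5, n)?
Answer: 51613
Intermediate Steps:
V(T, n) = 6
-659 + (((h(4, V(0, s))*(-4))*2)*(-11))*(-297) = -659 + ((-2*(-4)*2)*(-11))*(-297) = -659 + ((8*2)*(-11))*(-297) = -659 + (16*(-11))*(-297) = -659 - 176*(-297) = -659 + 52272 = 51613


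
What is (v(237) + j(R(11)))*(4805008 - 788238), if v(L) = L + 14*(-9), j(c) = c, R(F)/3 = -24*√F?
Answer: 445861470 - 289207440*√11 ≈ -5.1333e+8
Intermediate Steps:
R(F) = -72*√F (R(F) = 3*(-24*√F) = -72*√F)
v(L) = -126 + L (v(L) = L - 126 = -126 + L)
(v(237) + j(R(11)))*(4805008 - 788238) = ((-126 + 237) - 72*√11)*(4805008 - 788238) = (111 - 72*√11)*4016770 = 445861470 - 289207440*√11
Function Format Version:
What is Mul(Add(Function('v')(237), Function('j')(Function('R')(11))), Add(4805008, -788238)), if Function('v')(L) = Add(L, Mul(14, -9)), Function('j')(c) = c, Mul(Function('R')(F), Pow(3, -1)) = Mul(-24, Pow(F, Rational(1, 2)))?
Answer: Add(445861470, Mul(-289207440, Pow(11, Rational(1, 2)))) ≈ -5.1333e+8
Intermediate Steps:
Function('R')(F) = Mul(-72, Pow(F, Rational(1, 2))) (Function('R')(F) = Mul(3, Mul(-24, Pow(F, Rational(1, 2)))) = Mul(-72, Pow(F, Rational(1, 2))))
Function('v')(L) = Add(-126, L) (Function('v')(L) = Add(L, -126) = Add(-126, L))
Mul(Add(Function('v')(237), Function('j')(Function('R')(11))), Add(4805008, -788238)) = Mul(Add(Add(-126, 237), Mul(-72, Pow(11, Rational(1, 2)))), Add(4805008, -788238)) = Mul(Add(111, Mul(-72, Pow(11, Rational(1, 2)))), 4016770) = Add(445861470, Mul(-289207440, Pow(11, Rational(1, 2))))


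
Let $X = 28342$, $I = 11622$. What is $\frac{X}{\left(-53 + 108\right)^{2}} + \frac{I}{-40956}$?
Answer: $\frac{187603067}{20648650} \approx 9.0855$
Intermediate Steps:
$\frac{X}{\left(-53 + 108\right)^{2}} + \frac{I}{-40956} = \frac{28342}{\left(-53 + 108\right)^{2}} + \frac{11622}{-40956} = \frac{28342}{55^{2}} + 11622 \left(- \frac{1}{40956}\right) = \frac{28342}{3025} - \frac{1937}{6826} = \frac{187603067}{20648650}$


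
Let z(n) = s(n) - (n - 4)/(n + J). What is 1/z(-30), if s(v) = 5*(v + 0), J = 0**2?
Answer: -15/2267 ≈ -0.0066167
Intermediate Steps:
J = 0
s(v) = 5*v
z(n) = 5*n - (-4 + n)/n (z(n) = 5*n - (n - 4)/(n + 0) = 5*n - (-4 + n)/n)
1/z(-30) = 1/(-1 + 4/(-30) + 5*(-30)) = 1/(-1 + 4*(-1/30) - 150) = 1/(-1 - 2/15 - 150) = 1/(-2267/15) = -15/2267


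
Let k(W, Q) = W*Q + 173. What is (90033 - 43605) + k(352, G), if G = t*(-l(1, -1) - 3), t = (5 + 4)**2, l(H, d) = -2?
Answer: 18089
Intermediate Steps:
t = 81 (t = 9**2 = 81)
G = -81 (G = 81*(-1*(-2) - 3) = 81*(2 - 3) = 81*(-1) = -81)
k(W, Q) = 173 + Q*W (k(W, Q) = Q*W + 173 = 173 + Q*W)
(90033 - 43605) + k(352, G) = (90033 - 43605) + (173 - 81*352) = 46428 + (173 - 28512) = 46428 - 28339 = 18089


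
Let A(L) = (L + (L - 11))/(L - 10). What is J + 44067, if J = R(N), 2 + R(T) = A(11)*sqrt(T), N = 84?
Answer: 44065 + 22*sqrt(21) ≈ 44166.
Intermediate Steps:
A(L) = (-11 + 2*L)/(-10 + L) (A(L) = (L + (-11 + L))/(-10 + L) = (-11 + 2*L)/(-10 + L))
R(T) = -2 + 11*sqrt(T) (R(T) = -2 + ((-11 + 2*11)/(-10 + 11))*sqrt(T) = -2 + ((-11 + 22)/1)*sqrt(T) = -2 + (1*11)*sqrt(T) = -2 + 11*sqrt(T))
J = -2 + 22*sqrt(21) (J = -2 + 11*sqrt(84) = -2 + 11*(2*sqrt(21)) = -2 + 22*sqrt(21) ≈ 98.817)
J + 44067 = (-2 + 22*sqrt(21)) + 44067 = 44065 + 22*sqrt(21)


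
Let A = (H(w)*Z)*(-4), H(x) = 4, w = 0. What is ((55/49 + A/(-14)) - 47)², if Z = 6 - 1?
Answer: 3873024/2401 ≈ 1613.1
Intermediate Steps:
Z = 5
A = -80 (A = (4*5)*(-4) = 20*(-4) = -80)
((55/49 + A/(-14)) - 47)² = ((55/49 - 80/(-14)) - 47)² = ((55*(1/49) - 80*(-1/14)) - 47)² = ((55/49 + 40/7) - 47)² = (335/49 - 47)² = (-1968/49)² = 3873024/2401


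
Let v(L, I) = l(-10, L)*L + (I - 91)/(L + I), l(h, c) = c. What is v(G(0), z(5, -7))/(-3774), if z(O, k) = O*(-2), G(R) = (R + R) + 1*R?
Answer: -101/37740 ≈ -0.0026762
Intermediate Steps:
G(R) = 3*R (G(R) = 2*R + R = 3*R)
z(O, k) = -2*O
v(L, I) = L**2 + (-91 + I)/(I + L) (v(L, I) = L*L + (I - 91)/(L + I) = L**2 + (-91 + I)/(I + L))
v(G(0), z(5, -7))/(-3774) = ((-91 - 2*5 + (3*0)**3 + (-2*5)*(3*0)**2)/(-2*5 + 3*0))/(-3774) = ((-91 - 10 + 0**3 - 10*0**2)/(-10 + 0))*(-1/3774) = ((-91 - 10 + 0 - 10*0)/(-10))*(-1/3774) = -(-91 - 10 + 0 + 0)/10*(-1/3774) = -1/10*(-101)*(-1/3774) = (101/10)*(-1/3774) = -101/37740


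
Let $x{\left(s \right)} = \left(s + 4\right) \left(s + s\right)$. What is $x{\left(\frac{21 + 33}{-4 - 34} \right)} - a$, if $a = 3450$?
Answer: $- \frac{1248096}{361} \approx -3457.3$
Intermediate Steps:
$x{\left(s \right)} = 2 s \left(4 + s\right)$ ($x{\left(s \right)} = \left(4 + s\right) 2 s = 2 s \left(4 + s\right)$)
$x{\left(\frac{21 + 33}{-4 - 34} \right)} - a = 2 \frac{21 + 33}{-4 - 34} \left(4 + \frac{21 + 33}{-4 - 34}\right) - 3450 = 2 \frac{54}{-38} \left(4 + \frac{54}{-38}\right) - 3450 = 2 \cdot 54 \left(- \frac{1}{38}\right) \left(4 + 54 \left(- \frac{1}{38}\right)\right) - 3450 = 2 \left(- \frac{27}{19}\right) \left(4 - \frac{27}{19}\right) - 3450 = 2 \left(- \frac{27}{19}\right) \frac{49}{19} - 3450 = - \frac{2646}{361} - 3450 = - \frac{1248096}{361}$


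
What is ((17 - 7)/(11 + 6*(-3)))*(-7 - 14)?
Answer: 30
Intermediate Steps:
((17 - 7)/(11 + 6*(-3)))*(-7 - 14) = (10/(11 - 18))*(-21) = (10/(-7))*(-21) = (10*(-⅐))*(-21) = -10/7*(-21) = 30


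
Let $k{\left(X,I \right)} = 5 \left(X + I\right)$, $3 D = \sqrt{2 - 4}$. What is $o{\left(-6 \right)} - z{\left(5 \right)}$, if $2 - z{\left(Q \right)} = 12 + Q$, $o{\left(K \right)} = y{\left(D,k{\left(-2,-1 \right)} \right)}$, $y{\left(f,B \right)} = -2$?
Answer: $13$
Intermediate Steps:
$D = \frac{i \sqrt{2}}{3}$ ($D = \frac{\sqrt{2 - 4}}{3} = \frac{\sqrt{-2}}{3} = \frac{i \sqrt{2}}{3} \approx 0.4714 i$)
$k{\left(X,I \right)} = 5 I + 5 X$ ($k{\left(X,I \right)} = 5 \left(I + X\right) = 5 I + 5 X$)
$o{\left(K \right)} = -2$
$z{\left(Q \right)} = -10 - Q$ ($z{\left(Q \right)} = 2 - \left(12 + Q\right) = -10 - Q$)
$o{\left(-6 \right)} - z{\left(5 \right)} = -2 - \left(-10 - 5\right) = -2 - -15 = -2 + 15 = 13$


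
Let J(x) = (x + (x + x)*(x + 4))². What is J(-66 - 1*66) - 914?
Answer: 1132994686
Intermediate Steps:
J(x) = (x + 2*x*(4 + x))² (J(x) = (x + (2*x)*(4 + x))² = (x + 2*x*(4 + x))²)
J(-66 - 1*66) - 914 = (-66 - 1*66)²*(9 + 2*(-66 - 1*66))² - 914 = (-66 - 66)²*(9 + 2*(-66 - 66))² - 914 = (-132)²*(9 + 2*(-132))² - 914 = 17424*(9 - 264)² - 914 = 17424*(-255)² - 914 = 17424*65025 - 914 = 1132995600 - 914 = 1132994686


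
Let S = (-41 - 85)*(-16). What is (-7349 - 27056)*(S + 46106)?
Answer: -1655637410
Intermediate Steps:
S = 2016 (S = -126*(-16) = 2016)
(-7349 - 27056)*(S + 46106) = (-7349 - 27056)*(2016 + 46106) = -34405*48122 = -1655637410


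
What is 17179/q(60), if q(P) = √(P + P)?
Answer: 17179*√30/60 ≈ 1568.2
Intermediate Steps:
q(P) = √2*√P (q(P) = √(2*P) = √2*√P)
17179/q(60) = 17179/((√2*√60)) = 17179/((√2*(2*√15))) = 17179/((2*√30)) = 17179*(√30/60) = 17179*√30/60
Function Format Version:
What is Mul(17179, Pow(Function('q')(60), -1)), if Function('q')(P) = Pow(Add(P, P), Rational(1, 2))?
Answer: Mul(Rational(17179, 60), Pow(30, Rational(1, 2))) ≈ 1568.2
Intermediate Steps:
Function('q')(P) = Mul(Pow(2, Rational(1, 2)), Pow(P, Rational(1, 2))) (Function('q')(P) = Pow(Mul(2, P), Rational(1, 2)) = Mul(Pow(2, Rational(1, 2)), Pow(P, Rational(1, 2))))
Mul(17179, Pow(Function('q')(60), -1)) = Mul(17179, Pow(Mul(Pow(2, Rational(1, 2)), Pow(60, Rational(1, 2))), -1)) = Mul(17179, Pow(Mul(Pow(2, Rational(1, 2)), Mul(2, Pow(15, Rational(1, 2)))), -1)) = Mul(17179, Pow(Mul(2, Pow(30, Rational(1, 2))), -1)) = Mul(17179, Mul(Rational(1, 60), Pow(30, Rational(1, 2)))) = Mul(Rational(17179, 60), Pow(30, Rational(1, 2)))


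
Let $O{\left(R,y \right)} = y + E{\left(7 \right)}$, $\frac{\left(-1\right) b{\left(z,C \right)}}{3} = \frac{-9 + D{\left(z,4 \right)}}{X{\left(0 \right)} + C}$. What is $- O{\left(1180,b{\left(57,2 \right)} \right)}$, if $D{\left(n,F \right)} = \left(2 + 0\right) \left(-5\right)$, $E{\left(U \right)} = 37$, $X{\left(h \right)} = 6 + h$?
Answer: $- \frac{353}{8} \approx -44.125$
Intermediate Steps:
$D{\left(n,F \right)} = -10$ ($D{\left(n,F \right)} = 2 \left(-5\right) = -10$)
$b{\left(z,C \right)} = \frac{57}{6 + C}$ ($b{\left(z,C \right)} = - 3 \frac{-9 - 10}{\left(6 + 0\right) + C} = - 3 \left(- \frac{19}{6 + C}\right) = \frac{57}{6 + C}$)
$O{\left(R,y \right)} = 37 + y$ ($O{\left(R,y \right)} = y + 37 = 37 + y$)
$- O{\left(1180,b{\left(57,2 \right)} \right)} = - (37 + \frac{57}{6 + 2}) = - (37 + \frac{57}{8}) = \left(-1\right) \frac{353}{8} = - \frac{353}{8}$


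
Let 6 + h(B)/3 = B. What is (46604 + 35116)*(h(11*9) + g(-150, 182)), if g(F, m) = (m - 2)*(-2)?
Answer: -6619320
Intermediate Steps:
h(B) = -18 + 3*B
g(F, m) = 4 - 2*m (g(F, m) = (-2 + m)*(-2) = 4 - 2*m)
(46604 + 35116)*(h(11*9) + g(-150, 182)) = (46604 + 35116)*((-18 + 3*(11*9)) + (4 - 2*182)) = 81720*((-18 + 3*99) + (4 - 364)) = 81720*((-18 + 297) - 360) = 81720*(279 - 360) = 81720*(-81) = -6619320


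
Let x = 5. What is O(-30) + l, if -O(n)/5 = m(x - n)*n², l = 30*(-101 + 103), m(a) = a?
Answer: -157440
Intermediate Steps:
l = 60 (l = 30*2 = 60)
O(n) = -5*n²*(5 - n) (O(n) = -5*(5 - n)*n² = -5*n²*(5 - n))
O(-30) + l = 5*(-30)²*(-5 - 30) + 60 = 5*900*(-35) + 60 = -157500 + 60 = -157440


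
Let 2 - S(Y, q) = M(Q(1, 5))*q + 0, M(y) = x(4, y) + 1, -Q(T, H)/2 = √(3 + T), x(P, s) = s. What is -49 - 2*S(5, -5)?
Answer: -23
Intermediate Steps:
Q(T, H) = -2*√(3 + T)
M(y) = 1 + y (M(y) = y + 1 = 1 + y)
S(Y, q) = 2 + 3*q (S(Y, q) = 2 - ((1 - 2*√(3 + 1))*q + 0) = 2 - ((1 - 2*√4)*q + 0) = 2 - ((1 - 2*2)*q + 0) = 2 - ((1 - 4)*q + 0) = 2 - (-3*q + 0) = 2 - (-3)*q = 2 + 3*q)
-49 - 2*S(5, -5) = -49 - 2*(2 + 3*(-5)) = -49 - 2*(2 - 15) = -49 - 2*(-13) = -49 + 26 = -23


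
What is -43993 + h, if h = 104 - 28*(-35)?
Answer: -42909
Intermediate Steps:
h = 1084 (h = 104 + 980 = 1084)
-43993 + h = -43993 + 1084 = -42909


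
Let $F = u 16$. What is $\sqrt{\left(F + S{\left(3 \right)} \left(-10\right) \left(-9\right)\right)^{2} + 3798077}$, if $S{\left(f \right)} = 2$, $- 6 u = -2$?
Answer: $\frac{\sqrt{34491829}}{3} \approx 1957.7$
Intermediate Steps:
$u = \frac{1}{3}$ ($u = \left(- \frac{1}{6}\right) \left(-2\right) = \frac{1}{3} \approx 0.33333$)
$F = \frac{16}{3}$ ($F = \frac{1}{3} \cdot 16 = \frac{16}{3} \approx 5.3333$)
$\sqrt{\left(F + S{\left(3 \right)} \left(-10\right) \left(-9\right)\right)^{2} + 3798077} = \sqrt{\left(\frac{16}{3} + 2 \left(-10\right) \left(-9\right)\right)^{2} + 3798077} = \sqrt{\left(\frac{16}{3} - -180\right)^{2} + 3798077} = \sqrt{\left(\frac{16}{3} + 180\right)^{2} + 3798077} = \sqrt{\left(\frac{556}{3}\right)^{2} + 3798077} = \sqrt{\frac{309136}{9} + 3798077} = \sqrt{\frac{34491829}{9}} = \frac{\sqrt{34491829}}{3}$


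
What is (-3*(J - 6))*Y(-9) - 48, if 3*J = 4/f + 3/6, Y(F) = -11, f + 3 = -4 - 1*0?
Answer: -3455/14 ≈ -246.79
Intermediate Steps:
f = -7 (f = -3 + (-4 - 1*0) = -3 + (-4 + 0) = -3 - 4 = -7)
J = -1/42 (J = (4/(-7) + 3/6)/3 = (4*(-1/7) + 3*(1/6))/3 = (-4/7 + 1/2)/3 = (1/3)*(-1/14) = -1/42 ≈ -0.023810)
(-3*(J - 6))*Y(-9) - 48 = -3*(-1/42 - 6)*(-11) - 48 = -3*(-253/42)*(-11) - 48 = (253/14)*(-11) - 48 = -2783/14 - 48 = -3455/14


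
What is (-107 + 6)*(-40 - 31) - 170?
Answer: 7001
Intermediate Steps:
(-107 + 6)*(-40 - 31) - 170 = -101*(-71) - 170 = 7171 - 170 = 7001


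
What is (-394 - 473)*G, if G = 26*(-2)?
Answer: 45084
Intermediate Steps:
G = -52
(-394 - 473)*G = (-394 - 473)*(-52) = -867*(-52) = 45084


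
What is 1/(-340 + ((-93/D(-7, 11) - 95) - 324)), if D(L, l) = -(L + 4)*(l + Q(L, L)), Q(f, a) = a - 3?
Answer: -1/790 ≈ -0.0012658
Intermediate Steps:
Q(f, a) = -3 + a
D(L, l) = -(4 + L)*(-3 + L + l) (D(L, l) = -(L + 4)*(l + (-3 + L)) = -(4 + L)*(-3 + L + l))
1/(-340 + ((-93/D(-7, 11) - 95) - 324)) = 1/(-340 + ((-93/(12 - 1*(-7) - 1*(-7)² - 4*11 - 1*(-7)*11) - 95) - 324)) = 1/(-340 + ((-93/(12 + 7 - 1*49 - 44 + 77) - 95) - 324)) = 1/(-340 + ((-93/(12 + 7 - 49 - 44 + 77) - 95) - 324)) = 1/(-340 + ((-93/3 - 95) - 324)) = 1/(-340 + ((-93*⅓ - 95) - 324)) = 1/(-340 + ((-31 - 95) - 324)) = 1/(-340 + (-126 - 324)) = 1/(-340 - 450) = 1/(-790) = -1/790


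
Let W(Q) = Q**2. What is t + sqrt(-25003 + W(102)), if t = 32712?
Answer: 32712 + I*sqrt(14599) ≈ 32712.0 + 120.83*I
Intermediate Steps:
t + sqrt(-25003 + W(102)) = 32712 + sqrt(-25003 + 102**2) = 32712 + sqrt(-25003 + 10404) = 32712 + sqrt(-14599) = 32712 + I*sqrt(14599)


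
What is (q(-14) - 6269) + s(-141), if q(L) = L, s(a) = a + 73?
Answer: -6351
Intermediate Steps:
s(a) = 73 + a
(q(-14) - 6269) + s(-141) = (-14 - 6269) + (73 - 141) = -6283 - 68 = -6351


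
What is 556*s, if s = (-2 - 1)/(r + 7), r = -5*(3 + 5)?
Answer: 556/11 ≈ 50.545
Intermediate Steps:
r = -40 (r = -5*8 = -40)
s = 1/11 (s = (-2 - 1)/(-40 + 7) = -3/(-33) = -3*(-1/33) = 1/11 ≈ 0.090909)
556*s = 556*(1/11) = 556/11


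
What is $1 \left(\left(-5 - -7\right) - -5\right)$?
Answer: $7$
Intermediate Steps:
$1 \left(\left(-5 - -7\right) - -5\right) = 1 \left(\left(-5 + 7\right) + 5\right) = 1 \left(2 + 5\right) = 1 \cdot 7 = 7$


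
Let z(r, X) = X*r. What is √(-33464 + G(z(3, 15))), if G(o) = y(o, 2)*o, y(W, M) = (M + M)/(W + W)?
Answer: 39*I*√22 ≈ 182.93*I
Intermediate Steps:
y(W, M) = M/W (y(W, M) = (2*M)/((2*W)) = (2*M)*(1/(2*W)) = M/W)
G(o) = 2 (G(o) = (2/o)*o = 2)
√(-33464 + G(z(3, 15))) = √(-33464 + 2) = √(-33462) = 39*I*√22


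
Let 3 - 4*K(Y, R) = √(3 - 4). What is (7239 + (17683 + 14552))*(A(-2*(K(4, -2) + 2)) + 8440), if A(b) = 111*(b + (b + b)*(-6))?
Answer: 598248207 - 24098877*I ≈ 5.9825e+8 - 2.4099e+7*I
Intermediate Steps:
K(Y, R) = ¾ - I/4 (K(Y, R) = ¾ - √(3 - 4)/4 = ¾ - I/4)
A(b) = -1221*b (A(b) = 111*(b + (2*b)*(-6)) = 111*(b - 12*b) = 111*(-11*b) = -1221*b)
(7239 + (17683 + 14552))*(A(-2*(K(4, -2) + 2)) + 8440) = (7239 + (17683 + 14552))*(-(-2442)*((¾ - I/4) + 2) + 8440) = (7239 + 32235)*(-(-2442)*(11/4 - I/4) + 8440) = 39474*(-1221*(-11/2 + I/2) + 8440) = 39474*((13431/2 - 1221*I/2) + 8440) = 39474*(30311/2 - 1221*I/2) = 598248207 - 24098877*I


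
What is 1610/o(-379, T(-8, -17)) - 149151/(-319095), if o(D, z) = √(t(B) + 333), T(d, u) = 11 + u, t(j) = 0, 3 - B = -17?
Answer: 49717/106365 + 1610*√37/111 ≈ 88.695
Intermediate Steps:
B = 20 (B = 3 - 1*(-17) = 3 + 17 = 20)
o(D, z) = 3*√37 (o(D, z) = √(0 + 333) = √333 = 3*√37)
1610/o(-379, T(-8, -17)) - 149151/(-319095) = 1610/((3*√37)) - 149151/(-319095) = 1610*(√37/111) - 149151*(-1/319095) = 1610*√37/111 + 49717/106365 = 49717/106365 + 1610*√37/111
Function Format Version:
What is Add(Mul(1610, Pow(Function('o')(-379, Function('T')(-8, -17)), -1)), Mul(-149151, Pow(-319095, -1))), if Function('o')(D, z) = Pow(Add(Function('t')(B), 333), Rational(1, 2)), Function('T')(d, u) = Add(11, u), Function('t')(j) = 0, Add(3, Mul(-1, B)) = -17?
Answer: Add(Rational(49717, 106365), Mul(Rational(1610, 111), Pow(37, Rational(1, 2)))) ≈ 88.695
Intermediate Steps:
B = 20 (B = Add(3, Mul(-1, -17)) = Add(3, 17) = 20)
Function('o')(D, z) = Mul(3, Pow(37, Rational(1, 2))) (Function('o')(D, z) = Pow(Add(0, 333), Rational(1, 2)) = Pow(333, Rational(1, 2)) = Mul(3, Pow(37, Rational(1, 2))))
Add(Mul(1610, Pow(Function('o')(-379, Function('T')(-8, -17)), -1)), Mul(-149151, Pow(-319095, -1))) = Add(Mul(1610, Pow(Mul(3, Pow(37, Rational(1, 2))), -1)), Mul(-149151, Pow(-319095, -1))) = Add(Mul(1610, Mul(Rational(1, 111), Pow(37, Rational(1, 2)))), Mul(-149151, Rational(-1, 319095))) = Add(Mul(Rational(1610, 111), Pow(37, Rational(1, 2))), Rational(49717, 106365)) = Add(Rational(49717, 106365), Mul(Rational(1610, 111), Pow(37, Rational(1, 2))))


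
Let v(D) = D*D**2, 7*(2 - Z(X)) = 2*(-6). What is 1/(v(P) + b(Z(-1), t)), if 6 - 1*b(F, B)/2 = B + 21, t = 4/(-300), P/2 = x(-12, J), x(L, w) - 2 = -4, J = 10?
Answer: -75/7048 ≈ -0.010641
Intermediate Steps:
Z(X) = 26/7 (Z(X) = 2 - 2*(-6)/7 = 2 - 1/7*(-12) = 2 + 12/7 = 26/7)
x(L, w) = -2 (x(L, w) = 2 - 4 = -2)
P = -4 (P = 2*(-2) = -4)
t = -1/75 (t = 4*(-1/300) = -1/75 ≈ -0.013333)
v(D) = D**3
b(F, B) = -30 - 2*B (b(F, B) = 12 - 2*(B + 21) = 12 - 2*(21 + B) = 12 + (-42 - 2*B) = -30 - 2*B)
1/(v(P) + b(Z(-1), t)) = 1/((-4)**3 + (-30 - 2*(-1/75))) = 1/(-64 + (-30 + 2/75)) = 1/(-64 - 2248/75) = 1/(-7048/75) = -75/7048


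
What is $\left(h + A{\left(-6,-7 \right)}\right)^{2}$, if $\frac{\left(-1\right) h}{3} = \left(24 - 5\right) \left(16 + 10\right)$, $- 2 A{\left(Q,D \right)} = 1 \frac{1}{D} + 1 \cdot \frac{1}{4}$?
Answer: $\frac{6888170025}{3136} \approx 2.1965 \cdot 10^{6}$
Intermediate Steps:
$A{\left(Q,D \right)} = - \frac{1}{8} - \frac{1}{2 D}$ ($A{\left(Q,D \right)} = - \frac{1 \frac{1}{D} + 1 \cdot \frac{1}{4}}{2} = - \frac{\frac{1}{D} + 1 \cdot \frac{1}{4}}{2} = - \frac{\frac{1}{D} + \frac{1}{4}}{2} = - \frac{\frac{1}{4} + \frac{1}{D}}{2} = - \frac{1}{8} - \frac{1}{2 D}$)
$h = -1482$ ($h = - 3 \left(24 - 5\right) \left(16 + 10\right) = - 3 \cdot 19 \cdot 26 = \left(-3\right) 494 = -1482$)
$\left(h + A{\left(-6,-7 \right)}\right)^{2} = \left(-1482 + \frac{-4 - -7}{8 \left(-7\right)}\right)^{2} = \left(-1482 + \frac{1}{8} \left(- \frac{1}{7}\right) \left(-4 + 7\right)\right)^{2} = \left(-1482 + \frac{1}{8} \left(- \frac{1}{7}\right) 3\right)^{2} = \left(-1482 - \frac{3}{56}\right)^{2} = \left(- \frac{82995}{56}\right)^{2} = \frac{6888170025}{3136}$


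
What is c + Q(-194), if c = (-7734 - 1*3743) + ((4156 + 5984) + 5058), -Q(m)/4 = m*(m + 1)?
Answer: -146047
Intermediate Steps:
Q(m) = -4*m*(1 + m) (Q(m) = -4*m*(m + 1) = -4*m*(1 + m))
c = 3721 (c = (-7734 - 3743) + (10140 + 5058) = -11477 + 15198 = 3721)
c + Q(-194) = 3721 - 4*(-194)*(1 - 194) = 3721 - 4*(-194)*(-193) = 3721 - 149768 = -146047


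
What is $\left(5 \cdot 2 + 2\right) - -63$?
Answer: $75$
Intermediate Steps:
$\left(5 \cdot 2 + 2\right) - -63 = \left(10 + 2\right) + 63 = 12 + 63 = 75$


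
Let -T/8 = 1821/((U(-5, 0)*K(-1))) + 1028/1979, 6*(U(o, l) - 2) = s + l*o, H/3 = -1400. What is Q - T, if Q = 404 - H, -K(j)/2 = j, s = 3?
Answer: 74427772/9895 ≈ 7521.8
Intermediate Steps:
H = -4200 (H = 3*(-1400) = -4200)
K(j) = -2*j
U(o, l) = 5/2 + l*o/6 (U(o, l) = 2 + (3 + l*o)/6 = 2 + (½ + l*o/6) = 5/2 + l*o/6)
Q = 4604 (Q = 404 - 1*(-4200) = 404 + 4200 = 4604)
T = -28871192/9895 (T = -8*(1821/(((5/2 + (⅙)*0*(-5))*(-2*(-1)))) + 1028/1979) = -8*(1821/(((5/2 + 0)*2)) + 1028*(1/1979)) = -8*(1821/(((5/2)*2)) + 1028/1979) = -8*(1821/5 + 1028/1979) = -8*3608899/9895 = -28871192/9895 ≈ -2917.8)
Q - T = 4604 - 1*(-28871192/9895) = 4604 + 28871192/9895 = 74427772/9895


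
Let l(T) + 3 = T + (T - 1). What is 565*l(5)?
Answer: 3390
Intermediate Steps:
l(T) = -4 + 2*T (l(T) = -3 + (T + (T - 1)) = -3 + (T + (-1 + T)) = -3 + (-1 + 2*T) = -4 + 2*T)
565*l(5) = 565*(-4 + 2*5) = 565*(-4 + 10) = 565*6 = 3390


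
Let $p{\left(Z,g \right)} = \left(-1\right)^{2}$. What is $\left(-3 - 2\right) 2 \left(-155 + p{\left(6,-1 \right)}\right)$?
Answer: $1540$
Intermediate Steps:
$p{\left(Z,g \right)} = 1$
$\left(-3 - 2\right) 2 \left(-155 + p{\left(6,-1 \right)}\right) = \left(-3 - 2\right) 2 \left(-155 + 1\right) = \left(-5\right) 2 \left(-154\right) = \left(-10\right) \left(-154\right) = 1540$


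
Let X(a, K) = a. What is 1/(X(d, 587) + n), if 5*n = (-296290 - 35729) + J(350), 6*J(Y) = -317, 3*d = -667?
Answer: -10/666367 ≈ -1.5007e-5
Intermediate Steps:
d = -667/3 (d = (1/3)*(-667) = -667/3 ≈ -222.33)
J(Y) = -317/6 (J(Y) = (1/6)*(-317) = -317/6)
n = -1992431/30 (n = ((-296290 - 35729) - 317/6)/5 = (-332019 - 317/6)/5 = (1/5)*(-1992431/6) = -1992431/30 ≈ -66414.)
1/(X(d, 587) + n) = 1/(-667/3 - 1992431/30) = 1/(-666367/10) = -10/666367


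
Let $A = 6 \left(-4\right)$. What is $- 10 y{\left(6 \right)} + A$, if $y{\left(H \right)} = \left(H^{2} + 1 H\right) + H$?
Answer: $-504$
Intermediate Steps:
$A = -24$
$y{\left(H \right)} = H^{2} + 2 H$ ($y{\left(H \right)} = \left(H^{2} + H\right) + H = \left(H + H^{2}\right) + H = H^{2} + 2 H$)
$- 10 y{\left(6 \right)} + A = - 10 \cdot 6 \left(2 + 6\right) - 24 = - 10 \cdot 6 \cdot 8 - 24 = \left(-10\right) 48 - 24 = -480 - 24 = -504$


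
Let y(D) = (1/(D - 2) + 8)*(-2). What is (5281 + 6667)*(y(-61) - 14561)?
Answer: -10972433852/63 ≈ -1.7417e+8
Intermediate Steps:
y(D) = -16 - 2/(-2 + D) (y(D) = (1/(-2 + D) + 8)*(-2) = (8 + 1/(-2 + D))*(-2) = -16 - 2/(-2 + D))
(5281 + 6667)*(y(-61) - 14561) = (5281 + 6667)*(2*(15 - 8*(-61))/(-2 - 61) - 14561) = 11948*(2*(15 + 488)/(-63) - 14561) = 11948*(2*(-1/63)*503 - 14561) = 11948*(-1006/63 - 14561) = 11948*(-918349/63) = -10972433852/63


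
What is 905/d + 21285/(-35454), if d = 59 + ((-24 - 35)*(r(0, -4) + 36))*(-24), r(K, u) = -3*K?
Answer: -70279607/120626326 ≈ -0.58262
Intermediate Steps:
d = 51035 (d = 59 + ((-24 - 35)*(-3*0 + 36))*(-24) = 59 - 59*(0 + 36)*(-24) = 59 - 59*36*(-24) = 59 - 2124*(-24) = 59 + 50976 = 51035)
905/d + 21285/(-35454) = 905/51035 + 21285/(-35454) = 905*(1/51035) + 21285*(-1/35454) = 181/10207 - 7095/11818 = -70279607/120626326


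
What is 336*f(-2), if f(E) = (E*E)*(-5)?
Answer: -6720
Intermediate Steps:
f(E) = -5*E² (f(E) = E²*(-5) = -5*E²)
336*f(-2) = 336*(-5*(-2)²) = 336*(-5*4) = 336*(-20) = -6720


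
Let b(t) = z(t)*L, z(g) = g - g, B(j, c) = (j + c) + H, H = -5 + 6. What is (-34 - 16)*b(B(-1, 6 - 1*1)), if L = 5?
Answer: 0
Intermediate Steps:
H = 1
B(j, c) = 1 + c + j (B(j, c) = (j + c) + 1 = (c + j) + 1 = 1 + c + j)
z(g) = 0
b(t) = 0 (b(t) = 0*5 = 0)
(-34 - 16)*b(B(-1, 6 - 1*1)) = (-34 - 16)*0 = -50*0 = 0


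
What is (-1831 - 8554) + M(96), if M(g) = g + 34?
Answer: -10255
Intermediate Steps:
M(g) = 34 + g
(-1831 - 8554) + M(96) = (-1831 - 8554) + (34 + 96) = -10385 + 130 = -10255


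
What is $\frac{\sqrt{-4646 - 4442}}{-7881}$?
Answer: $- \frac{8 i \sqrt{142}}{7881} \approx - 0.012096 i$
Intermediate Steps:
$\frac{\sqrt{-4646 - 4442}}{-7881} = \sqrt{-9088} \left(- \frac{1}{7881}\right) = 8 i \sqrt{142} \left(- \frac{1}{7881}\right) = - \frac{8 i \sqrt{142}}{7881}$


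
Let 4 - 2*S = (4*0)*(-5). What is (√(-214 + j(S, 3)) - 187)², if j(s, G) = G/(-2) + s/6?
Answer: (1122 - I*√7746)²/36 ≈ 34754.0 - 5486.0*I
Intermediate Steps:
S = 2 (S = 2 - 4*0*(-5)/2 = 2 - 0*(-5) = 2 - ½*0 = 2 + 0 = 2)
j(s, G) = -G/2 + s/6 (j(s, G) = G*(-½) + s*(⅙) = -G/2 + s/6)
(√(-214 + j(S, 3)) - 187)² = (√(-214 + (-½*3 + (⅙)*2)) - 187)² = (√(-214 + (-3/2 + ⅓)) - 187)² = (√(-214 - 7/6) - 187)² = (√(-1291/6) - 187)² = (I*√7746/6 - 187)² = (-187 + I*√7746/6)²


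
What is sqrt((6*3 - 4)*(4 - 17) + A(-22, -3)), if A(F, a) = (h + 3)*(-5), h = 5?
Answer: I*sqrt(222) ≈ 14.9*I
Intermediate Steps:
A(F, a) = -40 (A(F, a) = (5 + 3)*(-5) = 8*(-5) = -40)
sqrt((6*3 - 4)*(4 - 17) + A(-22, -3)) = sqrt((6*3 - 4)*(4 - 17) - 40) = sqrt((18 - 4)*(-13) - 40) = sqrt(14*(-13) - 40) = sqrt(-182 - 40) = sqrt(-222) = I*sqrt(222)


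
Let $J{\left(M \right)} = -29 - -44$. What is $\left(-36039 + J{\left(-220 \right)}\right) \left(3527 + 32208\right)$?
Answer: $-1287317640$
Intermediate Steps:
$J{\left(M \right)} = 15$ ($J{\left(M \right)} = -29 + 44 = 15$)
$\left(-36039 + J{\left(-220 \right)}\right) \left(3527 + 32208\right) = \left(-36039 + 15\right) \left(3527 + 32208\right) = \left(-36024\right) 35735 = -1287317640$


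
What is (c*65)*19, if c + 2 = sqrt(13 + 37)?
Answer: -2470 + 6175*sqrt(2) ≈ 6262.8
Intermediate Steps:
c = -2 + 5*sqrt(2) (c = -2 + sqrt(13 + 37) = -2 + sqrt(50) = -2 + 5*sqrt(2) ≈ 5.0711)
(c*65)*19 = ((-2 + 5*sqrt(2))*65)*19 = (-130 + 325*sqrt(2))*19 = -2470 + 6175*sqrt(2)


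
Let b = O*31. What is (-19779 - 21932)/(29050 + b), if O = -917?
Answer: -41711/623 ≈ -66.952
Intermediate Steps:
b = -28427 (b = -917*31 = -28427)
(-19779 - 21932)/(29050 + b) = (-19779 - 21932)/(29050 - 28427) = -41711/623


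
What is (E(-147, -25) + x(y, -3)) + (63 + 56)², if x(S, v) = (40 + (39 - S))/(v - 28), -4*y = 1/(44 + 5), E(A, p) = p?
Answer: 85874851/6076 ≈ 14133.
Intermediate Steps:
y = -1/196 (y = -1/(4*(44 + 5)) = -¼/49 = -¼*1/49 = -1/196 ≈ -0.0051020)
x(S, v) = (79 - S)/(-28 + v)
(E(-147, -25) + x(y, -3)) + (63 + 56)² = (-25 + (79 - 1*(-1/196))/(-28 - 3)) + (63 + 56)² = (-25 + (79 + 1/196)/(-31)) + 119² = (-25 - 1/31*15485/196) + 14161 = (-25 - 15485/6076) + 14161 = -167385/6076 + 14161 = 85874851/6076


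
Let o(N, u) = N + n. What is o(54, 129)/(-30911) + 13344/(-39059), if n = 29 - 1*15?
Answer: -2986564/8685991 ≈ -0.34384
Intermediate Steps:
n = 14 (n = 29 - 15 = 14)
o(N, u) = 14 + N (o(N, u) = N + 14 = 14 + N)
o(54, 129)/(-30911) + 13344/(-39059) = (14 + 54)/(-30911) + 13344/(-39059) = 68*(-1/30911) + 13344*(-1/39059) = -68/30911 - 96/281 = -2986564/8685991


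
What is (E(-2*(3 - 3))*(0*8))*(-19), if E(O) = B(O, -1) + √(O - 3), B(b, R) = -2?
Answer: 0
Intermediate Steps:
E(O) = -2 + √(-3 + O) (E(O) = -2 + √(O - 3) = -2 + √(-3 + O))
(E(-2*(3 - 3))*(0*8))*(-19) = ((-2 + √(-3 - 2*(3 - 3)))*(0*8))*(-19) = ((-2 + √(-3 - 2*0))*0)*(-19) = ((-2 + √(-3 + 0))*0)*(-19) = ((-2 + √(-3))*0)*(-19) = ((-2 + I*√3)*0)*(-19) = 0*(-19) = 0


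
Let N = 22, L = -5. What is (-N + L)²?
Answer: 729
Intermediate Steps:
(-N + L)² = (-1*22 - 5)² = (-22 - 5)² = (-27)² = 729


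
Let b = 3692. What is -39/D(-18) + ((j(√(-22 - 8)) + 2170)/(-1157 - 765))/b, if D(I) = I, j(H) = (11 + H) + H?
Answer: 46117613/21288072 - I*√30/3548012 ≈ 2.1664 - 1.5437e-6*I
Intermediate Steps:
j(H) = 11 + 2*H
-39/D(-18) + ((j(√(-22 - 8)) + 2170)/(-1157 - 765))/b = -39/(-18) + (((11 + 2*√(-22 - 8)) + 2170)/(-1157 - 765))/3692 = -39*(-1/18) + (((11 + 2*√(-30)) + 2170)/(-1922))*(1/3692) = 13/6 + (((11 + 2*(I*√30)) + 2170)*(-1/1922))*(1/3692) = 13/6 + (((11 + 2*I*√30) + 2170)*(-1/1922))*(1/3692) = 13/6 + ((2181 + 2*I*√30)*(-1/1922))*(1/3692) = 13/6 + (-2181/1922 - I*√30/961)*(1/3692) = 13/6 + (-2181/7096024 - I*√30/3548012) = 46117613/21288072 - I*√30/3548012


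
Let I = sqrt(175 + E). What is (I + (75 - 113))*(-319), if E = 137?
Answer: 12122 - 638*sqrt(78) ≈ 6487.3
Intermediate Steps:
I = 2*sqrt(78) (I = sqrt(175 + 137) = sqrt(312) = 2*sqrt(78) ≈ 17.664)
(I + (75 - 113))*(-319) = (2*sqrt(78) + (75 - 113))*(-319) = (2*sqrt(78) - 38)*(-319) = (-38 + 2*sqrt(78))*(-319) = 12122 - 638*sqrt(78)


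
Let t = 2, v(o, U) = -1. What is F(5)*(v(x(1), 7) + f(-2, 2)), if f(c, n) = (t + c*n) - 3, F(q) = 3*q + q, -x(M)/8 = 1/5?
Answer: -120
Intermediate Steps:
x(M) = -8/5
F(q) = 4*q
f(c, n) = -1 + c*n (f(c, n) = (2 + c*n) - 3 = -1 + c*n)
F(5)*(v(x(1), 7) + f(-2, 2)) = (4*5)*(-1 + (-1 - 2*2)) = 20*(-1 + (-1 - 4)) = 20*(-1 - 5) = 20*(-6) = -120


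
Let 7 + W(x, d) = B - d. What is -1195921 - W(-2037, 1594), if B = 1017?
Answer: -1195337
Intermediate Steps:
W(x, d) = 1010 - d (W(x, d) = -7 + (1017 - d) = 1010 - d)
-1195921 - W(-2037, 1594) = -1195921 - (1010 - 1*1594) = -1195921 - (1010 - 1594) = -1195921 - 1*(-584) = -1195921 + 584 = -1195337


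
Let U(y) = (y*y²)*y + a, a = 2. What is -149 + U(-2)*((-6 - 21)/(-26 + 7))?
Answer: -2345/19 ≈ -123.42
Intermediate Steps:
U(y) = 2 + y⁴ (U(y) = (y*y²)*y + 2 = y³*y + 2 = y⁴ + 2 = 2 + y⁴)
-149 + U(-2)*((-6 - 21)/(-26 + 7)) = -149 + (2 + (-2)⁴)*((-6 - 21)/(-26 + 7)) = -149 + (2 + 16)*(-27/(-19)) = -149 + 18*(-27*(-1/19)) = -149 + 18*(27/19) = -149 + 486/19 = -2345/19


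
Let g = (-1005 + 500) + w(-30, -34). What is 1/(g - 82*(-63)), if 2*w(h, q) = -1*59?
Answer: 2/9263 ≈ 0.00021591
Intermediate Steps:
w(h, q) = -59/2 (w(h, q) = (-1*59)/2 = (½)*(-59) = -59/2)
g = -1069/2 (g = (-1005 + 500) - 59/2 = -505 - 59/2 = -1069/2 ≈ -534.50)
1/(g - 82*(-63)) = 1/(-1069/2 - 82*(-63)) = 1/(-1069/2 + 5166) = 1/(9263/2) = 2/9263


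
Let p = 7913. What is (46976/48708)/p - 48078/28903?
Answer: -4632293226046/2784994838703 ≈ -1.6633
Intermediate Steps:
(46976/48708)/p - 48078/28903 = (46976/48708)/7913 - 48078/28903 = (46976*(1/48708))*(1/7913) - 48078*1/28903 = (11744/12177)*(1/7913) - 48078/28903 = 11744/96356601 - 48078/28903 = -4632293226046/2784994838703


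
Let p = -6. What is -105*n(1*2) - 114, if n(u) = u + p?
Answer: 306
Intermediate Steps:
n(u) = -6 + u (n(u) = u - 6 = -6 + u)
-105*n(1*2) - 114 = -105*(-6 + 1*2) - 114 = -105*(-6 + 2) - 114 = -105*(-4) - 114 = 420 - 114 = 306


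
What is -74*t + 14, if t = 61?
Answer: -4500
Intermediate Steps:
-74*t + 14 = -74*61 + 14 = -4514 + 14 = -4500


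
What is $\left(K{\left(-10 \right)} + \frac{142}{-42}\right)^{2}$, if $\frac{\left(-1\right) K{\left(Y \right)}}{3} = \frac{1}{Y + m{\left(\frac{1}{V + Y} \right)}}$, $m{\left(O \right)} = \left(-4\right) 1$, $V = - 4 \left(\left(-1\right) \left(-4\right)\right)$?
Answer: $\frac{361}{36} \approx 10.028$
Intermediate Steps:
$V = -16$ ($V = \left(-4\right) 4 = -16$)
$m{\left(O \right)} = -4$
$K{\left(Y \right)} = - \frac{3}{-4 + Y}$ ($K{\left(Y \right)} = - \frac{3}{Y - 4} = - \frac{3}{-4 + Y}$)
$\left(K{\left(-10 \right)} + \frac{142}{-42}\right)^{2} = \left(- \frac{3}{-4 - 10} + \frac{142}{-42}\right)^{2} = \left(- \frac{3}{-14} + 142 \left(- \frac{1}{42}\right)\right)^{2} = \left(\left(-3\right) \left(- \frac{1}{14}\right) - \frac{71}{21}\right)^{2} = \left(\frac{3}{14} - \frac{71}{21}\right)^{2} = \left(- \frac{19}{6}\right)^{2} = \frac{361}{36}$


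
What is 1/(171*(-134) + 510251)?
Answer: 1/487337 ≈ 2.0520e-6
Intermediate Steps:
1/(171*(-134) + 510251) = 1/(-22914 + 510251) = 1/487337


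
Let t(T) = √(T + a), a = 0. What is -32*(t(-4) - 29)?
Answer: 928 - 64*I ≈ 928.0 - 64.0*I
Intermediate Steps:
t(T) = √T (t(T) = √(T + 0) = √T)
-32*(t(-4) - 29) = -32*(√(-4) - 29) = -32*(2*I - 29) = -32*(-29 + 2*I) = 928 - 64*I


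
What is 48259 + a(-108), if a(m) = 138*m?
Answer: 33355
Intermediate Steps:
48259 + a(-108) = 48259 + 138*(-108) = 48259 - 14904 = 33355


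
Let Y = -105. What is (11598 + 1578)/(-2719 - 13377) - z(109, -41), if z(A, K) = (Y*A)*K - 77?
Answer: -943967663/2012 ≈ -4.6917e+5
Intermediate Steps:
z(A, K) = -77 - 105*A*K (z(A, K) = (-105*A)*K - 77 = -105*A*K - 77 = -77 - 105*A*K)
(11598 + 1578)/(-2719 - 13377) - z(109, -41) = (11598 + 1578)/(-2719 - 13377) - (-77 - 105*109*(-41)) = 13176/(-16096) - (-77 + 469245) = 13176*(-1/16096) - 1*469168 = -1647/2012 - 469168 = -943967663/2012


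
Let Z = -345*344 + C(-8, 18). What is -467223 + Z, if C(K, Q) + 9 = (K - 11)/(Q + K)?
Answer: -5859139/10 ≈ -5.8591e+5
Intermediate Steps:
C(K, Q) = -9 + (-11 + K)/(K + Q) (C(K, Q) = -9 + (K - 11)/(Q + K) = -9 + (-11 + K)/(K + Q))
Z = -1186909/10 (Z = -345*344 + (-11 - 9*18 - 8*(-8))/(-8 + 18) = -118680 + (-11 - 162 + 64)/10 = -118680 + (⅒)*(-109) = -118680 - 109/10 = -1186909/10 ≈ -1.1869e+5)
-467223 + Z = -467223 - 1186909/10 = -5859139/10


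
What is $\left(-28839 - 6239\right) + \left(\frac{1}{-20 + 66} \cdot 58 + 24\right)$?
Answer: $- \frac{806213}{23} \approx -35053.0$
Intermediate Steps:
$\left(-28839 - 6239\right) + \left(\frac{1}{-20 + 66} \cdot 58 + 24\right) = -35078 + \left(\frac{1}{46} \cdot 58 + 24\right) = -35078 + \left(\frac{29}{23} + 24\right) = -35078 + \frac{581}{23} = - \frac{806213}{23}$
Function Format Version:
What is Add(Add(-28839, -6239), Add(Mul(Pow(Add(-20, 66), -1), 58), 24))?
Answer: Rational(-806213, 23) ≈ -35053.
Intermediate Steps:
Add(Add(-28839, -6239), Add(Mul(Pow(Add(-20, 66), -1), 58), 24)) = Add(-35078, Add(Mul(Pow(46, -1), 58), 24)) = Add(-35078, Add(Mul(Rational(1, 46), 58), 24)) = Add(-35078, Add(Rational(29, 23), 24)) = Add(-35078, Rational(581, 23)) = Rational(-806213, 23)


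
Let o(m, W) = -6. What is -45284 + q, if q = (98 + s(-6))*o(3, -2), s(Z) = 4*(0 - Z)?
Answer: -46016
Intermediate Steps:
s(Z) = -4*Z (s(Z) = 4*(-Z) = -4*Z)
q = -732 (q = (98 - 4*(-6))*(-6) = (98 + 24)*(-6) = 122*(-6) = -732)
-45284 + q = -45284 - 732 = -46016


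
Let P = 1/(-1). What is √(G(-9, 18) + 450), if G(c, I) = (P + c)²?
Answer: 5*√22 ≈ 23.452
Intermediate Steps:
P = -1
G(c, I) = (-1 + c)²
√(G(-9, 18) + 450) = √((-1 - 9)² + 450) = √((-10)² + 450) = √(100 + 450) = √550 = 5*√22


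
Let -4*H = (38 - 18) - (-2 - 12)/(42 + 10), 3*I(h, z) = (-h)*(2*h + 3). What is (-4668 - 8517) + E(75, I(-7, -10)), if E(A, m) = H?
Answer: -1371767/104 ≈ -13190.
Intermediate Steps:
I(h, z) = -h*(3 + 2*h)/3 (I(h, z) = ((-h)*(2*h + 3))/3 = ((-h)*(3 + 2*h))/3 = (-h*(3 + 2*h))/3 = -h*(3 + 2*h)/3)
H = -527/104 (H = -((38 - 18) - (-2 - 12)/(42 + 10))/4 = -(20 - (-14)/52)/4 = -(20 - 1*(-7/26))/4 = -(20 + 7/26)/4 = -1/4*527/26 = -527/104 ≈ -5.0673)
E(A, m) = -527/104
(-4668 - 8517) + E(75, I(-7, -10)) = (-4668 - 8517) - 527/104 = -13185 - 527/104 = -1371767/104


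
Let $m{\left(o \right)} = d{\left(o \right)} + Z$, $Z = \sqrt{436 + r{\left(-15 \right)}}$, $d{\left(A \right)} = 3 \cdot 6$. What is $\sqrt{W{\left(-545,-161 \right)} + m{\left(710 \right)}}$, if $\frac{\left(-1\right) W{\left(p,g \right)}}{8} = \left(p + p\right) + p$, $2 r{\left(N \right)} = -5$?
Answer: $\frac{\sqrt{52392 + 34 \sqrt{6}}}{2} \approx 114.54$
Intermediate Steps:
$r{\left(N \right)} = - \frac{5}{2}$ ($r{\left(N \right)} = \frac{1}{2} \left(-5\right) = - \frac{5}{2}$)
$W{\left(p,g \right)} = - 24 p$ ($W{\left(p,g \right)} = - 8 \left(\left(p + p\right) + p\right) = - 8 \left(2 p + p\right) = - 8 \cdot 3 p = - 24 p$)
$d{\left(A \right)} = 18$
$Z = \frac{17 \sqrt{6}}{2}$ ($Z = \sqrt{436 - \frac{5}{2}} = \sqrt{\frac{867}{2}} = \frac{17 \sqrt{6}}{2} \approx 20.821$)
$m{\left(o \right)} = 18 + \frac{17 \sqrt{6}}{2}$
$\sqrt{W{\left(-545,-161 \right)} + m{\left(710 \right)}} = \sqrt{\left(-24\right) \left(-545\right) + \left(18 + \frac{17 \sqrt{6}}{2}\right)} = \sqrt{13080 + \left(18 + \frac{17 \sqrt{6}}{2}\right)} = \sqrt{13098 + \frac{17 \sqrt{6}}{2}}$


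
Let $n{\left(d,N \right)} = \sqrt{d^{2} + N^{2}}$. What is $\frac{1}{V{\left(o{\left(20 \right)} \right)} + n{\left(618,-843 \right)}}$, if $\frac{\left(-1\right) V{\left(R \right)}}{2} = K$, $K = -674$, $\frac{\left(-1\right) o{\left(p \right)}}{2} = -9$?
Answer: $\frac{1348}{724531} - \frac{3 \sqrt{121397}}{724531} \approx 0.00041784$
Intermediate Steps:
$o{\left(p \right)} = 18$ ($o{\left(p \right)} = \left(-2\right) \left(-9\right) = 18$)
$n{\left(d,N \right)} = \sqrt{N^{2} + d^{2}}$
$V{\left(R \right)} = 1348$ ($V{\left(R \right)} = \left(-2\right) \left(-674\right) = 1348$)
$\frac{1}{V{\left(o{\left(20 \right)} \right)} + n{\left(618,-843 \right)}} = \frac{1}{1348 + \sqrt{\left(-843\right)^{2} + 618^{2}}} = \frac{1}{1348 + \sqrt{710649 + 381924}} = \frac{1}{1348 + \sqrt{1092573}} = \frac{1}{1348 + 3 \sqrt{121397}}$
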